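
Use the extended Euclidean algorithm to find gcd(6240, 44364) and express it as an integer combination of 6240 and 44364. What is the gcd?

Apply Euclid's algorithm to 44364 and 6240:
44364 = 7*6240 + 684
6240 = 9*684 + 84
684 = 8*84 + 12
84 = 7*12 + 0
gcd(6240, 44364) = 12.
Working backward:
12 = 684 − 8·84
12 = −8·6240 + 73·684
12 = 73·44364 − 519·6240
So 12 = (73)·44364 + (-519)·6240.

12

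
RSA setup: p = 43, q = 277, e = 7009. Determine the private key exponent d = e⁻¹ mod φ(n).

φ(n) = (p−1)(q−1) = 42·276 = 11592.
Need d with 7009·d ≡ 1 (mod 11592). Apply the extended Euclidean algorithm:
11592 = 1·7009 + 4583
7009 = 1·4583 + 2426
4583 = 1·2426 + 2157
2426 = 1·2157 + 269
2157 = 8·269 + 5
269 = 53·5 + 4
5 = 1·4 + 1
4 = 4·1 + 0
Back-substitute:
1 = 5 − 4
1 = −269 + 54·5
1 = 54·2157 − 433·269
1 = −433·2426 + 487·2157
1 = 487·4583 − 920·2426
1 = −920·7009 + 1407·4583
1 = 1407·11592 − 2327·7009
So 7009·(-2327) ≡ 1 (mod 11592), hence d ≡ -2327 ≡ 9265 (mod 11592).

9265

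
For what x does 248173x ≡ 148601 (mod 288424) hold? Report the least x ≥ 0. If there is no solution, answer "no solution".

160829

First find gcd(248173, 288424):
288424 = 1×248173 + 40251
248173 = 6×40251 + 6667
40251 = 6×6667 + 249
6667 = 26×249 + 193
249 = 1×193 + 56
193 = 3×56 + 25
56 = 2×25 + 6
25 = 4×6 + 1
6 = 6×1 + 0
gcd = 1, so a unique solution mod 288424 exists.
Back-substitute for the Bézout coefficients:
1 = 25 − 4·6
1 = −4·56 + 9·25
1 = 9·193 − 31·56
1 = −31·249 + 40·193
1 = 40·6667 − 1071·249
1 = −1071·40251 + 6466·6667
1 = 6466·248173 − 39867·40251
1 = −39867·288424 + 46333·248173
So 248173·(46333) ≡ 1 (mod 288424), giving 248173⁻¹ ≡ 46333.
x ≡ 248173⁻¹·148601 ≡ 46333·148601 ≡ 160829 (mod 288424).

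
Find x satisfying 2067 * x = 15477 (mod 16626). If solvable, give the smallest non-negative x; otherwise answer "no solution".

First find gcd(2067, 16626):
16626 = 8·2067 + 90
2067 = 22·90 + 87
90 = 1·87 + 3
87 = 29·3 + 0
gcd = 3 and 3 | 15477, so solutions exist. Divide through by 3: 689x ≡ 5159 (mod 5542).
Now find 689⁻¹ mod 5542:
5542 = 8*689 + 30
689 = 22*30 + 29
30 = 1*29 + 1
29 = 29*1 + 0
Back-substitute:
1 = 30 − 29
1 = −689 + 23·30
1 = 23·5542 − 185·689
So 689·(-185) ≡ 1 (mod 5542), i.e. 689⁻¹ ≡ 5357.
Then x ≡ 5357·5159 ≡ 4351 (mod 5542); the smallest non-negative solution is x = 4351.

4351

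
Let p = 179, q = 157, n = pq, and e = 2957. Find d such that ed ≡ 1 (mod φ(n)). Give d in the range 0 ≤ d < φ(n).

φ(n) = (p−1)(q−1) = 178·156 = 27768.
Need d with 2957·d ≡ 1 (mod 27768). Apply the extended Euclidean algorithm:
27768 = 9·2957 + 1155
2957 = 2·1155 + 647
1155 = 1·647 + 508
647 = 1·508 + 139
508 = 3·139 + 91
139 = 1·91 + 48
91 = 1·48 + 43
48 = 1·43 + 5
43 = 8·5 + 3
5 = 1·3 + 2
3 = 1·2 + 1
2 = 2·1 + 0
Back-substitute:
1 = 3 − 2
1 = −5 + 2·3
1 = 2·43 − 17·5
1 = −17·48 + 19·43
1 = 19·91 − 36·48
1 = −36·139 + 55·91
1 = 55·508 − 201·139
1 = −201·647 + 256·508
1 = 256·1155 − 457·647
1 = −457·2957 + 1170·1155
1 = 1170·27768 − 10987·2957
So 2957·(-10987) ≡ 1 (mod 27768), hence d ≡ -10987 ≡ 16781 (mod 27768).

16781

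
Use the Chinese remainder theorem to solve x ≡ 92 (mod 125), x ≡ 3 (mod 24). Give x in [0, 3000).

1467

Write x = 92 + 125·k. Then 125·k ≡ 3 − 92 ≡ 7 (mod 24).
Need 125⁻¹ mod 24. Extended Euclid on (24, 5):
24 = 4×5 + 4
5 = 1×4 + 1
4 = 4×1 + 0
Back-substitute:
1 = 5 − 4
1 = −24 + 5·5
125⁻¹ ≡ 5 (mod 24), so k ≡ 5·7 ≡ 11 (mod 24).
x = 92 + 125·11 = 1467.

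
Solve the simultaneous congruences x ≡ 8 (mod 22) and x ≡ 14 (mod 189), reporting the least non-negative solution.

1526

Write x = 8 + 22·k. Then 22·k ≡ 14 − 8 ≡ 6 (mod 189).
Need 22⁻¹ mod 189. Extended Euclid on (189, 22):
189 = 8×22 + 13
22 = 1×13 + 9
13 = 1×9 + 4
9 = 2×4 + 1
4 = 4×1 + 0
Back-substitute:
1 = 9 − 2·4
1 = −2·13 + 3·9
1 = 3·22 − 5·13
1 = −5·189 + 43·22
22⁻¹ ≡ 43 (mod 189), so k ≡ 43·6 ≡ 69 (mod 189).
x = 8 + 22·69 = 1526.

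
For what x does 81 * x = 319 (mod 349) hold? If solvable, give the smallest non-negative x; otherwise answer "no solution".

284

First find gcd(81, 349):
349 = 4*81 + 25
81 = 3*25 + 6
25 = 4*6 + 1
6 = 6*1 + 0
gcd = 1, so a unique solution mod 349 exists.
Back-substitute for the Bézout coefficients:
1 = 25 − 4·6
1 = −4·81 + 13·25
1 = 13·349 − 56·81
So 81·(-56) ≡ 1 (mod 349), giving 81⁻¹ ≡ 293.
x ≡ 81⁻¹·319 ≡ 293·319 ≡ 284 (mod 349).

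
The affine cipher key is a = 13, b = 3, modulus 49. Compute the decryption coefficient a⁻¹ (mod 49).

Extended Euclidean algorithm:
49 = 3·13 + 10
13 = 1·10 + 3
10 = 3·3 + 1
3 = 3·1 + 0
gcd = 1, so the inverse exists. Back-substitute:
1 = 10 − 3·3
1 = −3·13 + 4·10
1 = 4·49 − 15·13
Hence 13⁻¹ ≡ -15 ≡ 34 (mod 49).

34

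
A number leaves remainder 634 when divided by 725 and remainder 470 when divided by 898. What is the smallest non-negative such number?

Write x = 634 + 725·k. Then 725·k ≡ 470 − 634 ≡ 734 (mod 898).
Need 725⁻¹ mod 898. Extended Euclid on (898, 725):
898 = 1×725 + 173
725 = 4×173 + 33
173 = 5×33 + 8
33 = 4×8 + 1
8 = 8×1 + 0
Back-substitute:
1 = 33 − 4·8
1 = −4·173 + 21·33
1 = 21·725 − 88·173
1 = −88·898 + 109·725
725⁻¹ ≡ 109 (mod 898), so k ≡ 109·734 ≡ 84 (mod 898).
x = 634 + 725·84 = 61534.

61534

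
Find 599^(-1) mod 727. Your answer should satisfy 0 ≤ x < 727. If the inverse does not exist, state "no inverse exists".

585

gcd(727, 599) by repeated division:
727 = 1*599 + 128
599 = 4*128 + 87
128 = 1*87 + 41
87 = 2*41 + 5
41 = 8*5 + 1
5 = 5*1 + 0
The gcd is 1. Working backward:
1 = 41 − 8·5
1 = −8·87 + 17·41
1 = 17·128 − 25·87
1 = −25·599 + 117·128
1 = 117·727 − 142·599
Thus 599·(-142) ≡ 1 (mod 727); reducing, -142 mod 727 = 585.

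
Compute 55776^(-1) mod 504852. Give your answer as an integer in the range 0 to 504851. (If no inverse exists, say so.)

no inverse exists

Compute gcd(55776, 504852):
504852 = 9*55776 + 2868
55776 = 19*2868 + 1284
2868 = 2*1284 + 300
1284 = 4*300 + 84
300 = 3*84 + 48
84 = 1*48 + 36
48 = 1*36 + 12
36 = 3*12 + 0
The gcd is 12, not 1, hence no inverse exists.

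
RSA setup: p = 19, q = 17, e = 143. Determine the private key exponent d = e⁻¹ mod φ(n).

143

φ(n) = (p−1)(q−1) = 18·16 = 288.
Need d with 143·d ≡ 1 (mod 288). Apply the extended Euclidean algorithm:
288 = 2×143 + 2
143 = 71×2 + 1
2 = 2×1 + 0
Back-substitute:
1 = 143 − 71·2
1 = −71·288 + 143·143
So 143·143 ≡ 1 (mod 288), hence d = 143.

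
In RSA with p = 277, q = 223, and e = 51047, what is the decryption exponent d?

φ(n) = (p−1)(q−1) = 276·222 = 61272.
Need d with 51047·d ≡ 1 (mod 61272). Apply the extended Euclidean algorithm:
61272 = 1·51047 + 10225
51047 = 4·10225 + 10147
10225 = 1·10147 + 78
10147 = 130·78 + 7
78 = 11·7 + 1
7 = 7·1 + 0
Back-substitute:
1 = 78 − 11·7
1 = −11·10147 + 1431·78
1 = 1431·10225 − 1442·10147
1 = −1442·51047 + 7199·10225
1 = 7199·61272 − 8641·51047
So 51047·(-8641) ≡ 1 (mod 61272), hence d ≡ -8641 ≡ 52631 (mod 61272).

52631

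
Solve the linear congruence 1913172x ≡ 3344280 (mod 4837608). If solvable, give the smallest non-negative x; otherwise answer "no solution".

First find gcd(1913172, 4837608):
4837608 = 2×1913172 + 1011264
1913172 = 1×1011264 + 901908
1011264 = 1×901908 + 109356
901908 = 8×109356 + 27060
109356 = 4×27060 + 1116
27060 = 24×1116 + 276
1116 = 4×276 + 12
276 = 23×12 + 0
gcd = 12 and 12 | 3344280, so solutions exist. Divide through by 12: 159431x ≡ 278690 (mod 403134).
Now find 159431⁻¹ mod 403134:
403134 = 2×159431 + 84272
159431 = 1×84272 + 75159
84272 = 1×75159 + 9113
75159 = 8×9113 + 2255
9113 = 4×2255 + 93
2255 = 24×93 + 23
93 = 4×23 + 1
23 = 23×1 + 0
Back-substitute:
1 = 93 − 4·23
1 = −4·2255 + 97·93
1 = 97·9113 − 392·2255
1 = −392·75159 + 3233·9113
1 = 3233·84272 − 3625·75159
1 = −3625·159431 + 6858·84272
1 = 6858·403134 − 17341·159431
So 159431·(-17341) ≡ 1 (mod 403134), i.e. 159431⁻¹ ≡ 385793.
Then x ≡ 385793·278690 ≡ 7102 (mod 403134); the smallest non-negative solution is x = 7102.

7102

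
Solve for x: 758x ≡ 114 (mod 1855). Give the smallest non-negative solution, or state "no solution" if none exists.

1723

First find gcd(758, 1855):
1855 = 2·758 + 339
758 = 2·339 + 80
339 = 4·80 + 19
80 = 4·19 + 4
19 = 4·4 + 3
4 = 1·3 + 1
3 = 3·1 + 0
gcd = 1, so a unique solution mod 1855 exists.
Back-substitute for the Bézout coefficients:
1 = 4 − 3
1 = −19 + 5·4
1 = 5·80 − 21·19
1 = −21·339 + 89·80
1 = 89·758 − 199·339
1 = −199·1855 + 487·758
So 758·(487) ≡ 1 (mod 1855), giving 758⁻¹ ≡ 487.
x ≡ 758⁻¹·114 ≡ 487·114 ≡ 1723 (mod 1855).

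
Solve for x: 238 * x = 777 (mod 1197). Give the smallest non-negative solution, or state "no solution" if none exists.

First find gcd(238, 1197):
1197 = 5·238 + 7
238 = 34·7 + 0
gcd = 7 and 7 | 777, so solutions exist. Divide through by 7: 34x ≡ 111 (mod 171).
Now find 34⁻¹ mod 171:
171 = 5×34 + 1
34 = 34×1 + 0
Back-substitute:
1 = 171 − 5·34
So 34·(-5) ≡ 1 (mod 171), i.e. 34⁻¹ ≡ 166.
Then x ≡ 166·111 ≡ 129 (mod 171); the smallest non-negative solution is x = 129.

129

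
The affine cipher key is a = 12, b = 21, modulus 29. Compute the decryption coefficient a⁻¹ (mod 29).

gcd(29, 12) by repeated division:
29 = 2·12 + 5
12 = 2·5 + 2
5 = 2·2 + 1
2 = 2·1 + 0
The gcd is 1. Working backward:
1 = 5 − 2·2
1 = −2·12 + 5·5
1 = 5·29 − 12·12
Thus 12·(-12) ≡ 1 (mod 29); reducing, -12 mod 29 = 17.

17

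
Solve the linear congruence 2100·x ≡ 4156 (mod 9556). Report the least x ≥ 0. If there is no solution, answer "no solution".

680

First find gcd(2100, 9556):
9556 = 4·2100 + 1156
2100 = 1·1156 + 944
1156 = 1·944 + 212
944 = 4·212 + 96
212 = 2·96 + 20
96 = 4·20 + 16
20 = 1·16 + 4
16 = 4·4 + 0
gcd = 4 and 4 | 4156, so solutions exist. Divide through by 4: 525x ≡ 1039 (mod 2389).
Now find 525⁻¹ mod 2389:
2389 = 4*525 + 289
525 = 1*289 + 236
289 = 1*236 + 53
236 = 4*53 + 24
53 = 2*24 + 5
24 = 4*5 + 4
5 = 1*4 + 1
4 = 4*1 + 0
Back-substitute:
1 = 5 − 4
1 = −24 + 5·5
1 = 5·53 − 11·24
1 = −11·236 + 49·53
1 = 49·289 − 60·236
1 = −60·525 + 109·289
1 = 109·2389 − 496·525
So 525·(-496) ≡ 1 (mod 2389), i.e. 525⁻¹ ≡ 1893.
Then x ≡ 1893·1039 ≡ 680 (mod 2389); the smallest non-negative solution is x = 680.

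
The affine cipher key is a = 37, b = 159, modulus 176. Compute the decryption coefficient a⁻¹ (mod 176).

gcd(176, 37) by repeated division:
176 = 4×37 + 28
37 = 1×28 + 9
28 = 3×9 + 1
9 = 9×1 + 0
gcd = 1, so the inverse exists. Back-substitute:
1 = 28 − 3·9
1 = −3·37 + 4·28
1 = 4·176 − 19·37
Thus 37·(-19) ≡ 1 (mod 176); reducing, -19 mod 176 = 157.

157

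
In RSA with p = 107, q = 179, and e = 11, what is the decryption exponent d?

φ(n) = (p−1)(q−1) = 106·178 = 18868.
Need d with 11·d ≡ 1 (mod 18868). Apply the extended Euclidean algorithm:
18868 = 1715×11 + 3
11 = 3×3 + 2
3 = 1×2 + 1
2 = 2×1 + 0
Back-substitute:
1 = 3 − 2
1 = −11 + 4·3
1 = 4·18868 − 6861·11
So 11·(-6861) ≡ 1 (mod 18868), hence d ≡ -6861 ≡ 12007 (mod 18868).

12007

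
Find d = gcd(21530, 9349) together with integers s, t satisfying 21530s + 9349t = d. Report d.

Repeated division:
21530 = 2*9349 + 2832
9349 = 3*2832 + 853
2832 = 3*853 + 273
853 = 3*273 + 34
273 = 8*34 + 1
34 = 34*1 + 0
gcd(21530, 9349) = 1.
Back-substituting:
1 = 273 − 8·34
1 = −8·853 + 25·273
1 = 25·2832 − 83·853
1 = −83·9349 + 274·2832
1 = 274·21530 − 631·9349
So 1 = (274)·21530 + (-631)·9349.

1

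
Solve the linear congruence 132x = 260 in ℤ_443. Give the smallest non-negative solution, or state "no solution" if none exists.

351

First find gcd(132, 443):
443 = 3·132 + 47
132 = 2·47 + 38
47 = 1·38 + 9
38 = 4·9 + 2
9 = 4·2 + 1
2 = 2·1 + 0
gcd = 1, so a unique solution mod 443 exists.
Back-substitute for the Bézout coefficients:
1 = 9 − 4·2
1 = −4·38 + 17·9
1 = 17·47 − 21·38
1 = −21·132 + 59·47
1 = 59·443 − 198·132
So 132·(-198) ≡ 1 (mod 443), giving 132⁻¹ ≡ 245.
x ≡ 132⁻¹·260 ≡ 245·260 ≡ 351 (mod 443).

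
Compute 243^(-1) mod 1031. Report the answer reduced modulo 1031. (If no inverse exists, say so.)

gcd(1031, 243) by repeated division:
1031 = 4*243 + 59
243 = 4*59 + 7
59 = 8*7 + 3
7 = 2*3 + 1
3 = 3*1 + 0
The gcd is 1. Working backward:
1 = 7 − 2·3
1 = −2·59 + 17·7
1 = 17·243 − 70·59
1 = −70·1031 + 297·243
So 243·297 ≡ 1 (mod 1031).

297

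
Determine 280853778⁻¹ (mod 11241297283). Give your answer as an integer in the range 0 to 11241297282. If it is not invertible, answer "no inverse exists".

5909605213

Run Euclid on (11241297283, 280853778):
11241297283 = 40×280853778 + 7146163
280853778 = 39×7146163 + 2153421
7146163 = 3×2153421 + 685900
2153421 = 3×685900 + 95721
685900 = 7×95721 + 15853
95721 = 6×15853 + 603
15853 = 26×603 + 175
603 = 3×175 + 78
175 = 2×78 + 19
78 = 4×19 + 2
19 = 9×2 + 1
2 = 2×1 + 0
The gcd is 1. Working backward:
1 = 19 − 9·2
1 = −9·78 + 37·19
1 = 37·175 − 83·78
1 = −83·603 + 286·175
1 = 286·15853 − 7519·603
1 = −7519·95721 + 45400·15853
1 = 45400·685900 − 325319·95721
1 = −325319·2153421 + 1021357·685900
1 = 1021357·7146163 − 3389390·2153421
1 = −3389390·280853778 + 133207567·7146163
1 = 133207567·11241297283 − 5331692070·280853778
Thus 280853778·(-5331692070) ≡ 1 (mod 11241297283); reducing, -5331692070 mod 11241297283 = 5909605213.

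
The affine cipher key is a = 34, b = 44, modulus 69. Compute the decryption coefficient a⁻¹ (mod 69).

Apply the Euclidean algorithm to 69 and 34:
69 = 2×34 + 1
34 = 34×1 + 0
Since gcd(34, 69) = 1, back-substitute to write 1 as a combination:
1 = 69 − 2·34
Hence 34⁻¹ ≡ -2 ≡ 67 (mod 69).

67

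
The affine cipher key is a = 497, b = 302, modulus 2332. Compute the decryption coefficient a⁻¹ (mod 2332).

Apply the Euclidean algorithm to 2332 and 497:
2332 = 4·497 + 344
497 = 1·344 + 153
344 = 2·153 + 38
153 = 4·38 + 1
38 = 38·1 + 0
gcd = 1, so the inverse exists. Back-substitute:
1 = 153 − 4·38
1 = −4·344 + 9·153
1 = 9·497 − 13·344
1 = −13·2332 + 61·497
So 497·61 ≡ 1 (mod 2332).

61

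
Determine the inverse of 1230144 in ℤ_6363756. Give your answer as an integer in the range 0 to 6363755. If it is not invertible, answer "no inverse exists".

no inverse exists

Compute gcd(1230144, 6363756):
6363756 = 5·1230144 + 213036
1230144 = 5·213036 + 164964
213036 = 1·164964 + 48072
164964 = 3·48072 + 20748
48072 = 2·20748 + 6576
20748 = 3·6576 + 1020
6576 = 6·1020 + 456
1020 = 2·456 + 108
456 = 4·108 + 24
108 = 4·24 + 12
24 = 2·12 + 0
The gcd is 12, not 1, hence no inverse exists.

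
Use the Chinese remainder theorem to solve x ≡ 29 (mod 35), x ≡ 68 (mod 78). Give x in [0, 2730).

Write x = 29 + 35·k. Then 35·k ≡ 68 − 29 ≡ 39 (mod 78).
Need 35⁻¹ mod 78. Extended Euclid on (78, 35):
78 = 2·35 + 8
35 = 4·8 + 3
8 = 2·3 + 2
3 = 1·2 + 1
2 = 2·1 + 0
Back-substitute:
1 = 3 − 2
1 = −8 + 3·3
1 = 3·35 − 13·8
1 = −13·78 + 29·35
35⁻¹ ≡ 29 (mod 78), so k ≡ 29·39 ≡ 39 (mod 78).
x = 29 + 35·39 = 1394.

1394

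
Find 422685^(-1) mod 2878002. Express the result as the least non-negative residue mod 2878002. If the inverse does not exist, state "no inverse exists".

Euclidean algorithm on 2878002, 422685:
2878002 = 6×422685 + 341892
422685 = 1×341892 + 80793
341892 = 4×80793 + 18720
80793 = 4×18720 + 5913
18720 = 3×5913 + 981
5913 = 6×981 + 27
981 = 36×27 + 9
27 = 3×9 + 0
The gcd is 9, not 1, hence no inverse exists.

no inverse exists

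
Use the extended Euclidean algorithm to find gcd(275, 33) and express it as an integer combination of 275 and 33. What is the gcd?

11

Apply Euclid's algorithm to 275 and 33:
275 = 8×33 + 11
33 = 3×11 + 0
gcd(275, 33) = 11.
Express as a combination:
11 = 275 − 8·33
So 11 = (1)·275 + (-8)·33.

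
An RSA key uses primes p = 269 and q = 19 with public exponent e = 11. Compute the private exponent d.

φ(n) = (p−1)(q−1) = 268·18 = 4824.
Need d with 11·d ≡ 1 (mod 4824). Apply the extended Euclidean algorithm:
4824 = 438×11 + 6
11 = 1×6 + 5
6 = 1×5 + 1
5 = 5×1 + 0
Back-substitute:
1 = 6 − 5
1 = −11 + 2·6
1 = 2·4824 − 877·11
So 11·(-877) ≡ 1 (mod 4824), hence d ≡ -877 ≡ 3947 (mod 4824).

3947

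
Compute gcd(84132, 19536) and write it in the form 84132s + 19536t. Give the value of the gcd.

Euclidean algorithm:
84132 = 4×19536 + 5988
19536 = 3×5988 + 1572
5988 = 3×1572 + 1272
1572 = 1×1272 + 300
1272 = 4×300 + 72
300 = 4×72 + 12
72 = 6×12 + 0
gcd(84132, 19536) = 12.
Express as a combination:
12 = 300 − 4·72
12 = −4·1272 + 17·300
12 = 17·1572 − 21·1272
12 = −21·5988 + 80·1572
12 = 80·19536 − 261·5988
12 = −261·84132 + 1124·19536
So 12 = (-261)·84132 + (1124)·19536.

12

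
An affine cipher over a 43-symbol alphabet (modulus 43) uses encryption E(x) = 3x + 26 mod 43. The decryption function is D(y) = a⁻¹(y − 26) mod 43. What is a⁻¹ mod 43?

gcd(43, 3) by repeated division:
43 = 14·3 + 1
3 = 3·1 + 0
Since gcd(3, 43) = 1, back-substitute to write 1 as a combination:
1 = 43 − 14·3
Hence 3⁻¹ ≡ -14 ≡ 29 (mod 43).

29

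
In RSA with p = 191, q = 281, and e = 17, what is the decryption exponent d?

φ(n) = (p−1)(q−1) = 190·280 = 53200.
Need d with 17·d ≡ 1 (mod 53200). Apply the extended Euclidean algorithm:
53200 = 3129*17 + 7
17 = 2*7 + 3
7 = 2*3 + 1
3 = 3*1 + 0
Back-substitute:
1 = 7 − 2·3
1 = −2·17 + 5·7
1 = 5·53200 − 15647·17
So 17·(-15647) ≡ 1 (mod 53200), hence d ≡ -15647 ≡ 37553 (mod 53200).

37553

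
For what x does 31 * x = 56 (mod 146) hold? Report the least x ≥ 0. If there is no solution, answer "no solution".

96

First find gcd(31, 146):
146 = 4×31 + 22
31 = 1×22 + 9
22 = 2×9 + 4
9 = 2×4 + 1
4 = 4×1 + 0
gcd = 1, so a unique solution mod 146 exists.
Back-substitute for the Bézout coefficients:
1 = 9 − 2·4
1 = −2·22 + 5·9
1 = 5·31 − 7·22
1 = −7·146 + 33·31
So 31·(33) ≡ 1 (mod 146), giving 31⁻¹ ≡ 33.
x ≡ 31⁻¹·56 ≡ 33·56 ≡ 96 (mod 146).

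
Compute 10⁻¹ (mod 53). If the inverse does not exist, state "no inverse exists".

Run Euclid on (53, 10):
53 = 5*10 + 3
10 = 3*3 + 1
3 = 3*1 + 0
Since gcd(10, 53) = 1, back-substitute to write 1 as a combination:
1 = 10 − 3·3
1 = −3·53 + 16·10
So 10·16 ≡ 1 (mod 53).

16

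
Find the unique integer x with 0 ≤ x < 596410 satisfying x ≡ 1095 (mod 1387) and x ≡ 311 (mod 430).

303461

Write x = 1095 + 1387·k. Then 1387·k ≡ 311 − 1095 ≡ 76 (mod 430).
Need 1387⁻¹ mod 430. Extended Euclid on (430, 97):
430 = 4*97 + 42
97 = 2*42 + 13
42 = 3*13 + 3
13 = 4*3 + 1
3 = 3*1 + 0
Back-substitute:
1 = 13 − 4·3
1 = −4·42 + 13·13
1 = 13·97 − 30·42
1 = −30·430 + 133·97
1387⁻¹ ≡ 133 (mod 430), so k ≡ 133·76 ≡ 218 (mod 430).
x = 1095 + 1387·218 = 303461.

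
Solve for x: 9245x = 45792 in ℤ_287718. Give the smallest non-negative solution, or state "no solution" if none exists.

23844

First find gcd(9245, 287718):
287718 = 31×9245 + 1123
9245 = 8×1123 + 261
1123 = 4×261 + 79
261 = 3×79 + 24
79 = 3×24 + 7
24 = 3×7 + 3
7 = 2×3 + 1
3 = 3×1 + 0
gcd = 1, so a unique solution mod 287718 exists.
Back-substitute for the Bézout coefficients:
1 = 7 − 2·3
1 = −2·24 + 7·7
1 = 7·79 − 23·24
1 = −23·261 + 76·79
1 = 76·1123 − 327·261
1 = −327·9245 + 2692·1123
1 = 2692·287718 − 83779·9245
So 9245·(-83779) ≡ 1 (mod 287718), giving 9245⁻¹ ≡ 203939.
x ≡ 9245⁻¹·45792 ≡ 203939·45792 ≡ 23844 (mod 287718).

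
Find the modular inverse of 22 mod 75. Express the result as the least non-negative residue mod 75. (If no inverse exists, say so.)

Run Euclid on (75, 22):
75 = 3·22 + 9
22 = 2·9 + 4
9 = 2·4 + 1
4 = 4·1 + 0
The gcd is 1. Working backward:
1 = 9 − 2·4
1 = −2·22 + 5·9
1 = 5·75 − 17·22
Thus 22·(-17) ≡ 1 (mod 75); reducing, -17 mod 75 = 58.

58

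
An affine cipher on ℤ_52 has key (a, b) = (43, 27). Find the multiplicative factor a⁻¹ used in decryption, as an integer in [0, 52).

gcd(52, 43) by repeated division:
52 = 1*43 + 9
43 = 4*9 + 7
9 = 1*7 + 2
7 = 3*2 + 1
2 = 2*1 + 0
The gcd is 1. Working backward:
1 = 7 − 3·2
1 = −3·9 + 4·7
1 = 4·43 − 19·9
1 = −19·52 + 23·43
So 43·23 ≡ 1 (mod 52).

23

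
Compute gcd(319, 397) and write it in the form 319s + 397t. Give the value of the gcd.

1

Repeated division:
397 = 1·319 + 78
319 = 4·78 + 7
78 = 11·7 + 1
7 = 7·1 + 0
gcd(319, 397) = 1.
Express as a combination:
1 = 78 − 11·7
1 = −11·319 + 45·78
1 = 45·397 − 56·319
So 1 = (45)·397 + (-56)·319.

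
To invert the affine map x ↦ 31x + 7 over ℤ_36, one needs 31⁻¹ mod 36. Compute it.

gcd(36, 31) by repeated division:
36 = 1·31 + 5
31 = 6·5 + 1
5 = 5·1 + 0
The gcd is 1. Working backward:
1 = 31 − 6·5
1 = −6·36 + 7·31
So 31·7 ≡ 1 (mod 36).

7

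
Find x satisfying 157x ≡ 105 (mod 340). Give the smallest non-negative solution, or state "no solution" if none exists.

5

First find gcd(157, 340):
340 = 2*157 + 26
157 = 6*26 + 1
26 = 26*1 + 0
gcd = 1, so a unique solution mod 340 exists.
Back-substitute for the Bézout coefficients:
1 = 157 − 6·26
1 = −6·340 + 13·157
So 157·(13) ≡ 1 (mod 340), giving 157⁻¹ ≡ 13.
x ≡ 157⁻¹·105 ≡ 13·105 ≡ 5 (mod 340).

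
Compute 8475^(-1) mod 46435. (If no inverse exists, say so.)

Compute gcd(8475, 46435):
46435 = 5×8475 + 4060
8475 = 2×4060 + 355
4060 = 11×355 + 155
355 = 2×155 + 45
155 = 3×45 + 20
45 = 2×20 + 5
20 = 4×5 + 0
The gcd is 5, not 1, hence no inverse exists.

no inverse exists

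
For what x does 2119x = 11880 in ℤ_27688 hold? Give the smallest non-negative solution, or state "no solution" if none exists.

672

First find gcd(2119, 27688):
27688 = 13·2119 + 141
2119 = 15·141 + 4
141 = 35·4 + 1
4 = 4·1 + 0
gcd = 1, so a unique solution mod 27688 exists.
Back-substitute for the Bézout coefficients:
1 = 141 − 35·4
1 = −35·2119 + 526·141
1 = 526·27688 − 6873·2119
So 2119·(-6873) ≡ 1 (mod 27688), giving 2119⁻¹ ≡ 20815.
x ≡ 2119⁻¹·11880 ≡ 20815·11880 ≡ 672 (mod 27688).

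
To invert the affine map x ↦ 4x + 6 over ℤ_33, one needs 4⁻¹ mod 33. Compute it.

Apply the Euclidean algorithm to 33 and 4:
33 = 8*4 + 1
4 = 4*1 + 0
Since gcd(4, 33) = 1, back-substitute to write 1 as a combination:
1 = 33 − 8·4
So 4·(-8) ≡ 1 (mod 33), and -8 ≡ 25 (mod 33).

25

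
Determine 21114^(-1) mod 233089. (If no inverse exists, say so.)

156044

gcd(233089, 21114) by repeated division:
233089 = 11·21114 + 835
21114 = 25·835 + 239
835 = 3·239 + 118
239 = 2·118 + 3
118 = 39·3 + 1
3 = 3·1 + 0
gcd = 1, so the inverse exists. Back-substitute:
1 = 118 − 39·3
1 = −39·239 + 79·118
1 = 79·835 − 276·239
1 = −276·21114 + 6979·835
1 = 6979·233089 − 77045·21114
So 21114·(-77045) ≡ 1 (mod 233089), and -77045 ≡ 156044 (mod 233089).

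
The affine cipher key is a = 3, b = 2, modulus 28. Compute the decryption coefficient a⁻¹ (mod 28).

19

gcd(28, 3) by repeated division:
28 = 9*3 + 1
3 = 3*1 + 0
Since gcd(3, 28) = 1, back-substitute to write 1 as a combination:
1 = 28 − 9·3
So 3·(-9) ≡ 1 (mod 28), and -9 ≡ 19 (mod 28).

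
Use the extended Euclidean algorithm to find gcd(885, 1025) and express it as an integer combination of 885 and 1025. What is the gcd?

5

Euclidean algorithm:
1025 = 1×885 + 140
885 = 6×140 + 45
140 = 3×45 + 5
45 = 9×5 + 0
gcd(885, 1025) = 5.
Back-substituting:
5 = 140 − 3·45
5 = −3·885 + 19·140
5 = 19·1025 − 22·885
So 5 = (19)·1025 + (-22)·885.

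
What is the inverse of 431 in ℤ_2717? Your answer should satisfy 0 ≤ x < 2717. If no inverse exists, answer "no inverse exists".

2074

gcd(2717, 431) by repeated division:
2717 = 6×431 + 131
431 = 3×131 + 38
131 = 3×38 + 17
38 = 2×17 + 4
17 = 4×4 + 1
4 = 4×1 + 0
Since gcd(431, 2717) = 1, back-substitute to write 1 as a combination:
1 = 17 − 4·4
1 = −4·38 + 9·17
1 = 9·131 − 31·38
1 = −31·431 + 102·131
1 = 102·2717 − 643·431
Thus 431·(-643) ≡ 1 (mod 2717); reducing, -643 mod 2717 = 2074.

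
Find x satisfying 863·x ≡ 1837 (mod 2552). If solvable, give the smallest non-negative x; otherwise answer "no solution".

First find gcd(863, 2552):
2552 = 2*863 + 826
863 = 1*826 + 37
826 = 22*37 + 12
37 = 3*12 + 1
12 = 12*1 + 0
gcd = 1, so a unique solution mod 2552 exists.
Back-substitute for the Bézout coefficients:
1 = 37 − 3·12
1 = −3·826 + 67·37
1 = 67·863 − 70·826
1 = −70·2552 + 207·863
So 863·(207) ≡ 1 (mod 2552), giving 863⁻¹ ≡ 207.
x ≡ 863⁻¹·1837 ≡ 207·1837 ≡ 11 (mod 2552).

11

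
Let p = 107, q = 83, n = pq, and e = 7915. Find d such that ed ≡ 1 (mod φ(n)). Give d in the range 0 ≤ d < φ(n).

φ(n) = (p−1)(q−1) = 106·82 = 8692.
Need d with 7915·d ≡ 1 (mod 8692). Apply the extended Euclidean algorithm:
8692 = 1×7915 + 777
7915 = 10×777 + 145
777 = 5×145 + 52
145 = 2×52 + 41
52 = 1×41 + 11
41 = 3×11 + 8
11 = 1×8 + 3
8 = 2×3 + 2
3 = 1×2 + 1
2 = 2×1 + 0
Back-substitute:
1 = 3 − 2
1 = −8 + 3·3
1 = 3·11 − 4·8
1 = −4·41 + 15·11
1 = 15·52 − 19·41
1 = −19·145 + 53·52
1 = 53·777 − 284·145
1 = −284·7915 + 2893·777
1 = 2893·8692 − 3177·7915
So 7915·(-3177) ≡ 1 (mod 8692), hence d ≡ -3177 ≡ 5515 (mod 8692).

5515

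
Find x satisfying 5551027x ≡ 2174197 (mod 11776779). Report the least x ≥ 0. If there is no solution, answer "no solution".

1983418

First find gcd(5551027, 11776779):
11776779 = 2·5551027 + 674725
5551027 = 8·674725 + 153227
674725 = 4·153227 + 61817
153227 = 2·61817 + 29593
61817 = 2·29593 + 2631
29593 = 11·2631 + 652
2631 = 4·652 + 23
652 = 28·23 + 8
23 = 2·8 + 7
8 = 1·7 + 1
7 = 7·1 + 0
gcd = 1, so a unique solution mod 11776779 exists.
Back-substitute for the Bézout coefficients:
1 = 8 − 7
1 = −23 + 3·8
1 = 3·652 − 85·23
1 = −85·2631 + 343·652
1 = 343·29593 − 3858·2631
1 = −3858·61817 + 8059·29593
1 = 8059·153227 − 19976·61817
1 = −19976·674725 + 87963·153227
1 = 87963·5551027 − 723680·674725
1 = −723680·11776779 + 1535323·5551027
So 5551027·(1535323) ≡ 1 (mod 11776779), giving 5551027⁻¹ ≡ 1535323.
x ≡ 5551027⁻¹·2174197 ≡ 1535323·2174197 ≡ 1983418 (mod 11776779).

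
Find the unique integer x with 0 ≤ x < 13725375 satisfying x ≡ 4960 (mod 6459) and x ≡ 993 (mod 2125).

Write x = 4960 + 6459·k. Then 6459·k ≡ 993 − 4960 ≡ 283 (mod 2125).
Need 6459⁻¹ mod 2125. Extended Euclid on (2125, 84):
2125 = 25*84 + 25
84 = 3*25 + 9
25 = 2*9 + 7
9 = 1*7 + 2
7 = 3*2 + 1
2 = 2*1 + 0
Back-substitute:
1 = 7 − 3·2
1 = −3·9 + 4·7
1 = 4·25 − 11·9
1 = −11·84 + 37·25
1 = 37·2125 − 936·84
6459⁻¹ ≡ 1189 (mod 2125), so k ≡ 1189·283 ≡ 737 (mod 2125).
x = 4960 + 6459·737 = 4765243.

4765243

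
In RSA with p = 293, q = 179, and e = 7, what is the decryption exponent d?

φ(n) = (p−1)(q−1) = 292·178 = 51976.
Need d with 7·d ≡ 1 (mod 51976). Apply the extended Euclidean algorithm:
51976 = 7425*7 + 1
7 = 7*1 + 0
Back-substitute:
1 = 51976 − 7425·7
So 7·(-7425) ≡ 1 (mod 51976), hence d ≡ -7425 ≡ 44551 (mod 51976).

44551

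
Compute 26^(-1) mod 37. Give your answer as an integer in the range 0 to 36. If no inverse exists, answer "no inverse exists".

10

gcd(37, 26) by repeated division:
37 = 1×26 + 11
26 = 2×11 + 4
11 = 2×4 + 3
4 = 1×3 + 1
3 = 3×1 + 0
The gcd is 1. Working backward:
1 = 4 − 3
1 = −11 + 3·4
1 = 3·26 − 7·11
1 = −7·37 + 10·26
So 26·10 ≡ 1 (mod 37).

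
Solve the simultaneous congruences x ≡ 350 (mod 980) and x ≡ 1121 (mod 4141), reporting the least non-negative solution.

Write x = 350 + 980·k. Then 980·k ≡ 1121 − 350 ≡ 771 (mod 4141).
Need 980⁻¹ mod 4141. Extended Euclid on (4141, 980):
4141 = 4*980 + 221
980 = 4*221 + 96
221 = 2*96 + 29
96 = 3*29 + 9
29 = 3*9 + 2
9 = 4*2 + 1
2 = 2*1 + 0
Back-substitute:
1 = 9 − 4·2
1 = −4·29 + 13·9
1 = 13·96 − 43·29
1 = −43·221 + 99·96
1 = 99·980 − 439·221
1 = −439·4141 + 1855·980
980⁻¹ ≡ 1855 (mod 4141), so k ≡ 1855·771 ≡ 1560 (mod 4141).
x = 350 + 980·1560 = 1529150.

1529150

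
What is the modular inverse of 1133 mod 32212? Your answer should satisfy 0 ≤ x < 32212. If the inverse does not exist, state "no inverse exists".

Run Euclid on (32212, 1133):
32212 = 28*1133 + 488
1133 = 2*488 + 157
488 = 3*157 + 17
157 = 9*17 + 4
17 = 4*4 + 1
4 = 4*1 + 0
Since gcd(1133, 32212) = 1, back-substitute to write 1 as a combination:
1 = 17 − 4·4
1 = −4·157 + 37·17
1 = 37·488 − 115·157
1 = −115·1133 + 267·488
1 = 267·32212 − 7591·1133
Thus 1133·(-7591) ≡ 1 (mod 32212); reducing, -7591 mod 32212 = 24621.

24621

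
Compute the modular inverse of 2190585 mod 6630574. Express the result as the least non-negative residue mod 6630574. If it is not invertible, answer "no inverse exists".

905773

gcd(6630574, 2190585) by repeated division:
6630574 = 3·2190585 + 58819
2190585 = 37·58819 + 14282
58819 = 4·14282 + 1691
14282 = 8·1691 + 754
1691 = 2·754 + 183
754 = 4·183 + 22
183 = 8·22 + 7
22 = 3·7 + 1
7 = 7·1 + 0
Since gcd(2190585, 6630574) = 1, back-substitute to write 1 as a combination:
1 = 22 − 3·7
1 = −3·183 + 25·22
1 = 25·754 − 103·183
1 = −103·1691 + 231·754
1 = 231·14282 − 1951·1691
1 = −1951·58819 + 8035·14282
1 = 8035·2190585 − 299246·58819
1 = −299246·6630574 + 905773·2190585
So 2190585·905773 ≡ 1 (mod 6630574).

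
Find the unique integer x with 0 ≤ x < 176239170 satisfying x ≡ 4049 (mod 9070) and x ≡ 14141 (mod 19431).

Write x = 4049 + 9070·k. Then 9070·k ≡ 14141 − 4049 ≡ 10092 (mod 19431).
Need 9070⁻¹ mod 19431. Extended Euclid on (19431, 9070):
19431 = 2·9070 + 1291
9070 = 7·1291 + 33
1291 = 39·33 + 4
33 = 8·4 + 1
4 = 4·1 + 0
Back-substitute:
1 = 33 − 8·4
1 = −8·1291 + 313·33
1 = 313·9070 − 2199·1291
1 = −2199·19431 + 4711·9070
9070⁻¹ ≡ 4711 (mod 19431), so k ≡ 4711·10092 ≡ 15186 (mod 19431).
x = 4049 + 9070·15186 = 137741069.

137741069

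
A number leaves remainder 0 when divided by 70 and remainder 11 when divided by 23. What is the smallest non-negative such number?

770

Write x = 0 + 70·k. Then 70·k ≡ 11 − 0 ≡ 11 (mod 23).
Need 70⁻¹ mod 23. Extended Euclid on (23, 1):
23 = 23*1 + 0
70⁻¹ ≡ 1 (mod 23), so k ≡ 1·11 ≡ 11 (mod 23).
x = 0 + 70·11 = 770.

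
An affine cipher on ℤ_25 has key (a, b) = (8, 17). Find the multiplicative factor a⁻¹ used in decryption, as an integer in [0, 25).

gcd(25, 8) by repeated division:
25 = 3×8 + 1
8 = 8×1 + 0
The gcd is 1. Working backward:
1 = 25 − 3·8
So 8·(-3) ≡ 1 (mod 25), and -3 ≡ 22 (mod 25).

22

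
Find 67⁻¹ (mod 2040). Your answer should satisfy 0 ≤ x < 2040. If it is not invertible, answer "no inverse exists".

Extended Euclidean algorithm:
2040 = 30×67 + 30
67 = 2×30 + 7
30 = 4×7 + 2
7 = 3×2 + 1
2 = 2×1 + 0
Since gcd(67, 2040) = 1, back-substitute to write 1 as a combination:
1 = 7 − 3·2
1 = −3·30 + 13·7
1 = 13·67 − 29·30
1 = −29·2040 + 883·67
So 67·883 ≡ 1 (mod 2040).

883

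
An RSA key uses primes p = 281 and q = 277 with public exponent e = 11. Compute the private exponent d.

φ(n) = (p−1)(q−1) = 280·276 = 77280.
Need d with 11·d ≡ 1 (mod 77280). Apply the extended Euclidean algorithm:
77280 = 7025×11 + 5
11 = 2×5 + 1
5 = 5×1 + 0
Back-substitute:
1 = 11 − 2·5
1 = −2·77280 + 14051·11
So 11·14051 ≡ 1 (mod 77280), hence d = 14051.

14051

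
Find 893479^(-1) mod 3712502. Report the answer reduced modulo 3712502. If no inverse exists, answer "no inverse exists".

Run Euclid on (3712502, 893479):
3712502 = 4·893479 + 138586
893479 = 6·138586 + 61963
138586 = 2·61963 + 14660
61963 = 4·14660 + 3323
14660 = 4·3323 + 1368
3323 = 2·1368 + 587
1368 = 2·587 + 194
587 = 3·194 + 5
194 = 38·5 + 4
5 = 1·4 + 1
4 = 4·1 + 0
The gcd is 1. Working backward:
1 = 5 − 4
1 = −194 + 39·5
1 = 39·587 − 118·194
1 = −118·1368 + 275·587
1 = 275·3323 − 668·1368
1 = −668·14660 + 2947·3323
1 = 2947·61963 − 12456·14660
1 = −12456·138586 + 27859·61963
1 = 27859·893479 − 179610·138586
1 = −179610·3712502 + 746299·893479
So 893479·746299 ≡ 1 (mod 3712502).

746299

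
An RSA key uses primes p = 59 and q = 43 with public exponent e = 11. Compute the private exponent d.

443

φ(n) = (p−1)(q−1) = 58·42 = 2436.
Need d with 11·d ≡ 1 (mod 2436). Apply the extended Euclidean algorithm:
2436 = 221·11 + 5
11 = 2·5 + 1
5 = 5·1 + 0
Back-substitute:
1 = 11 − 2·5
1 = −2·2436 + 443·11
So 11·443 ≡ 1 (mod 2436), hence d = 443.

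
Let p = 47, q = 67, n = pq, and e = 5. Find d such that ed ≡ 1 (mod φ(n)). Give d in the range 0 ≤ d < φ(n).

φ(n) = (p−1)(q−1) = 46·66 = 3036.
Need d with 5·d ≡ 1 (mod 3036). Apply the extended Euclidean algorithm:
3036 = 607*5 + 1
5 = 5*1 + 0
Back-substitute:
1 = 3036 − 607·5
So 5·(-607) ≡ 1 (mod 3036), hence d ≡ -607 ≡ 2429 (mod 3036).

2429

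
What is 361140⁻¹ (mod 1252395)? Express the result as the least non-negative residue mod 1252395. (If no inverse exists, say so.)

Euclidean algorithm on 1252395, 361140:
1252395 = 3×361140 + 168975
361140 = 2×168975 + 23190
168975 = 7×23190 + 6645
23190 = 3×6645 + 3255
6645 = 2×3255 + 135
3255 = 24×135 + 15
135 = 9×15 + 0
gcd(361140, 1252395) = 15 ≠ 1, so 361140 has no multiplicative inverse modulo 1252395.

no inverse exists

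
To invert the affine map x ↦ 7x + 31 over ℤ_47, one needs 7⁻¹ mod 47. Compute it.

27

Extended Euclidean algorithm:
47 = 6×7 + 5
7 = 1×5 + 2
5 = 2×2 + 1
2 = 2×1 + 0
The gcd is 1. Working backward:
1 = 5 − 2·2
1 = −2·7 + 3·5
1 = 3·47 − 20·7
Thus 7·(-20) ≡ 1 (mod 47); reducing, -20 mod 47 = 27.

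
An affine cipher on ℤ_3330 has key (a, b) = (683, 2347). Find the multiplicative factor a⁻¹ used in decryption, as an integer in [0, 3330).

1097

Run Euclid on (3330, 683):
3330 = 4·683 + 598
683 = 1·598 + 85
598 = 7·85 + 3
85 = 28·3 + 1
3 = 3·1 + 0
Since gcd(683, 3330) = 1, back-substitute to write 1 as a combination:
1 = 85 − 28·3
1 = −28·598 + 197·85
1 = 197·683 − 225·598
1 = −225·3330 + 1097·683
So 683·1097 ≡ 1 (mod 3330).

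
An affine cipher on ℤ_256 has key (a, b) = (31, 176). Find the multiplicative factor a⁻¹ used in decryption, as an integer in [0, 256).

Extended Euclidean algorithm:
256 = 8*31 + 8
31 = 3*8 + 7
8 = 1*7 + 1
7 = 7*1 + 0
Since gcd(31, 256) = 1, back-substitute to write 1 as a combination:
1 = 8 − 7
1 = −31 + 4·8
1 = 4·256 − 33·31
Thus 31·(-33) ≡ 1 (mod 256); reducing, -33 mod 256 = 223.

223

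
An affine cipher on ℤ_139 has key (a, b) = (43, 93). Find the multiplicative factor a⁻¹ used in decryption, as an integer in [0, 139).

97

Run Euclid on (139, 43):
139 = 3×43 + 10
43 = 4×10 + 3
10 = 3×3 + 1
3 = 3×1 + 0
Since gcd(43, 139) = 1, back-substitute to write 1 as a combination:
1 = 10 − 3·3
1 = −3·43 + 13·10
1 = 13·139 − 42·43
Hence 43⁻¹ ≡ -42 ≡ 97 (mod 139).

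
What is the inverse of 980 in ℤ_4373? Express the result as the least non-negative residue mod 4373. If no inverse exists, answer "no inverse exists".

2423

gcd(4373, 980) by repeated division:
4373 = 4×980 + 453
980 = 2×453 + 74
453 = 6×74 + 9
74 = 8×9 + 2
9 = 4×2 + 1
2 = 2×1 + 0
Since gcd(980, 4373) = 1, back-substitute to write 1 as a combination:
1 = 9 − 4·2
1 = −4·74 + 33·9
1 = 33·453 − 202·74
1 = −202·980 + 437·453
1 = 437·4373 − 1950·980
Hence 980⁻¹ ≡ -1950 ≡ 2423 (mod 4373).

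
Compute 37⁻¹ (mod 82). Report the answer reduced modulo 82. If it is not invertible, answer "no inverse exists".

51

Extended Euclidean algorithm:
82 = 2·37 + 8
37 = 4·8 + 5
8 = 1·5 + 3
5 = 1·3 + 2
3 = 1·2 + 1
2 = 2·1 + 0
gcd = 1, so the inverse exists. Back-substitute:
1 = 3 − 2
1 = −5 + 2·3
1 = 2·8 − 3·5
1 = −3·37 + 14·8
1 = 14·82 − 31·37
So 37·(-31) ≡ 1 (mod 82), and -31 ≡ 51 (mod 82).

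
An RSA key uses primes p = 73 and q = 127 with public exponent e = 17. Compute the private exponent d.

φ(n) = (p−1)(q−1) = 72·126 = 9072.
Need d with 17·d ≡ 1 (mod 9072). Apply the extended Euclidean algorithm:
9072 = 533*17 + 11
17 = 1*11 + 6
11 = 1*6 + 5
6 = 1*5 + 1
5 = 5*1 + 0
Back-substitute:
1 = 6 − 5
1 = −11 + 2·6
1 = 2·17 − 3·11
1 = −3·9072 + 1601·17
So 17·1601 ≡ 1 (mod 9072), hence d = 1601.

1601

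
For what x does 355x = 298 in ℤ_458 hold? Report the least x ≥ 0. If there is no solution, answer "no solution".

First find gcd(355, 458):
458 = 1·355 + 103
355 = 3·103 + 46
103 = 2·46 + 11
46 = 4·11 + 2
11 = 5·2 + 1
2 = 2·1 + 0
gcd = 1, so a unique solution mod 458 exists.
Back-substitute for the Bézout coefficients:
1 = 11 − 5·2
1 = −5·46 + 21·11
1 = 21·103 − 47·46
1 = −47·355 + 162·103
1 = 162·458 − 209·355
So 355·(-209) ≡ 1 (mod 458), giving 355⁻¹ ≡ 249.
x ≡ 355⁻¹·298 ≡ 249·298 ≡ 6 (mod 458).

6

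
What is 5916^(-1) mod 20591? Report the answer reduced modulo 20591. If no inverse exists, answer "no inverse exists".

11907

Extended Euclidean algorithm:
20591 = 3×5916 + 2843
5916 = 2×2843 + 230
2843 = 12×230 + 83
230 = 2×83 + 64
83 = 1×64 + 19
64 = 3×19 + 7
19 = 2×7 + 5
7 = 1×5 + 2
5 = 2×2 + 1
2 = 2×1 + 0
Since gcd(5916, 20591) = 1, back-substitute to write 1 as a combination:
1 = 5 − 2·2
1 = −2·7 + 3·5
1 = 3·19 − 8·7
1 = −8·64 + 27·19
1 = 27·83 − 35·64
1 = −35·230 + 97·83
1 = 97·2843 − 1199·230
1 = −1199·5916 + 2495·2843
1 = 2495·20591 − 8684·5916
Hence 5916⁻¹ ≡ -8684 ≡ 11907 (mod 20591).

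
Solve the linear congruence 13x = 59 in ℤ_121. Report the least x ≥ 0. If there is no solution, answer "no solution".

First find gcd(13, 121):
121 = 9×13 + 4
13 = 3×4 + 1
4 = 4×1 + 0
gcd = 1, so a unique solution mod 121 exists.
Back-substitute for the Bézout coefficients:
1 = 13 − 3·4
1 = −3·121 + 28·13
So 13·(28) ≡ 1 (mod 121), giving 13⁻¹ ≡ 28.
x ≡ 13⁻¹·59 ≡ 28·59 ≡ 79 (mod 121).

79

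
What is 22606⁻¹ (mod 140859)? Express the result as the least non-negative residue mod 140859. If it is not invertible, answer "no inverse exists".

Extended Euclidean algorithm:
140859 = 6·22606 + 5223
22606 = 4·5223 + 1714
5223 = 3·1714 + 81
1714 = 21·81 + 13
81 = 6·13 + 3
13 = 4·3 + 1
3 = 3·1 + 0
Since gcd(22606, 140859) = 1, back-substitute to write 1 as a combination:
1 = 13 − 4·3
1 = −4·81 + 25·13
1 = 25·1714 − 529·81
1 = −529·5223 + 1612·1714
1 = 1612·22606 − 6977·5223
1 = −6977·140859 + 43474·22606
So 22606·43474 ≡ 1 (mod 140859).

43474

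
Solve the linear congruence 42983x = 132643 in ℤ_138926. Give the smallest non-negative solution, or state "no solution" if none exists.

119879

First find gcd(42983, 138926):
138926 = 3*42983 + 9977
42983 = 4*9977 + 3075
9977 = 3*3075 + 752
3075 = 4*752 + 67
752 = 11*67 + 15
67 = 4*15 + 7
15 = 2*7 + 1
7 = 7*1 + 0
gcd = 1, so a unique solution mod 138926 exists.
Back-substitute for the Bézout coefficients:
1 = 15 − 2·7
1 = −2·67 + 9·15
1 = 9·752 − 101·67
1 = −101·3075 + 413·752
1 = 413·9977 − 1340·3075
1 = −1340·42983 + 5773·9977
1 = 5773·138926 − 18659·42983
So 42983·(-18659) ≡ 1 (mod 138926), giving 42983⁻¹ ≡ 120267.
x ≡ 42983⁻¹·132643 ≡ 120267·132643 ≡ 119879 (mod 138926).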